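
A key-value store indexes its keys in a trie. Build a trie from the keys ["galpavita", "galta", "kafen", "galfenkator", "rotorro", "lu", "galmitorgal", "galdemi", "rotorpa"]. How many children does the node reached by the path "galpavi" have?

1

The children of the "galpavi" node are the distinct next characters among strings starting with "galpavi".
Characters that immediately follow "galpavi" among the stored strings: {t}.
That node has 1 child edge.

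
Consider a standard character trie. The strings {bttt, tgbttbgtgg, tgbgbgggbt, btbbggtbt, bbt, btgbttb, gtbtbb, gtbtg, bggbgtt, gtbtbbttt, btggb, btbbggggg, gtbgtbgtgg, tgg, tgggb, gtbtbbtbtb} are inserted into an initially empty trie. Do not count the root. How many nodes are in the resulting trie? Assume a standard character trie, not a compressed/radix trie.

Count nodes per top-level branch (shared prefixes stored once):
  'b'-branch (bbt, bggbgtt, btbbggggg, btbbggtbt, btgbttb, btggb, bttt): 29 nodes
  'g'-branch (gtbgtbgtgg, gtbtbb, gtbtbbtbtb, gtbtbbttt, gtbtg): 20 nodes
  't'-branch (tgbgbgggbt, tgbttbgtgg, tgg, tgggb): 20 nodes
Sum: 69

69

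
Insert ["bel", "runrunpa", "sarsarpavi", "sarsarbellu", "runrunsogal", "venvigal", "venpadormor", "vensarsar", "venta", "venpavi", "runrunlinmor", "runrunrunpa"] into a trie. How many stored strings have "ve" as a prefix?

5

Filter for entries beginning with "ve":
Matches: "venpadormor", "venpavi", "vensarsar", "venta", "venvigal"
Count: 5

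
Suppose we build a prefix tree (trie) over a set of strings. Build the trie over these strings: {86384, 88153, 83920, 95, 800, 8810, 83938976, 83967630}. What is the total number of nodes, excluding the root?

Trace insertions, counting only characters that open a new branch:
  "86384" → 5 new (8, 6, 3, 8, 4)
  "88153" → prefix "8" already present; 4 new (8, 1, 5, 3)
  "83920" → prefix "8" already present; 4 new (3, 9, 2, 0)
  "95" → 2 new (9, 5)
  "800" → prefix "8" already present; 2 new (0, 0)
  "8810" → prefix "881" already present; 1 new (0)
  "83938976" → prefix "839" already present; 5 new (3, 8, 9, 7, 6)
  "83967630" → prefix "839" already present; 5 new (6, 7, 6, 3, 0)
Total nodes = 5 + 4 + 4 + 2 + 2 + 1 + 5 + 5 = 28

28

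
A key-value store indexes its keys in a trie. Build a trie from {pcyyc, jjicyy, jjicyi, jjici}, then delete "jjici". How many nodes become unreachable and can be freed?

A node on "jjici"'s path can go only if nothing else ends at it or branches off below it.
The suffix "i" (1 node) is used only by "jjici"; the node for "jjic" still has the child "y", so pruning stops there.
Nodes removed: 1

1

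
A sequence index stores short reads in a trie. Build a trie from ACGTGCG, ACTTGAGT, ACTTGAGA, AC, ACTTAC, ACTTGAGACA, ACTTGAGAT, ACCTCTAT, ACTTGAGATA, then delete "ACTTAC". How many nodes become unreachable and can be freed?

Walk "ACTTAC" from the leaf back toward the root, removing each node that no remaining word uses.
The suffix "AC" (2 nodes) is used only by "ACTTAC"; the node for "ACTT" still has the child "G", so pruning stops there.
Nodes removed: 2

2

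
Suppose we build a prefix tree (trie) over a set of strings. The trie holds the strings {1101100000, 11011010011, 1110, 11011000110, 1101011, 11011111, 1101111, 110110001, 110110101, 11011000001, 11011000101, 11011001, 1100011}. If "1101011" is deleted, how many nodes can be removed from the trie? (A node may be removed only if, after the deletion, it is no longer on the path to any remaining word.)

Walk "1101011" from the leaf back toward the root, removing each node that no remaining word uses.
The suffix "011" (3 nodes) is used only by "1101011"; the node for "1101" still has the child "1", so pruning stops there.
Nodes removed: 3

3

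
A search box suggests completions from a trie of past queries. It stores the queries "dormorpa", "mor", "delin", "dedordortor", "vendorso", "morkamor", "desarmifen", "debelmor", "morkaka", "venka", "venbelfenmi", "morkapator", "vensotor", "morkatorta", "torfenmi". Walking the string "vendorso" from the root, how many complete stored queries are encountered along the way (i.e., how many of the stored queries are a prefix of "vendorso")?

1

Traverse "vendorso" character by character; count nodes along the way that are marked as word ends.
Prefixes of the query that are stored words: "vendorso"
Count: 1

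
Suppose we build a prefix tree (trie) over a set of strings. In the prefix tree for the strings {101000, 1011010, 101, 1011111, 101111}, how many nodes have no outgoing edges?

3

Leaves are exactly the stored words that no other stored word extends.
Those words: "101000", "1011010", "1011111"
Leaf count: 3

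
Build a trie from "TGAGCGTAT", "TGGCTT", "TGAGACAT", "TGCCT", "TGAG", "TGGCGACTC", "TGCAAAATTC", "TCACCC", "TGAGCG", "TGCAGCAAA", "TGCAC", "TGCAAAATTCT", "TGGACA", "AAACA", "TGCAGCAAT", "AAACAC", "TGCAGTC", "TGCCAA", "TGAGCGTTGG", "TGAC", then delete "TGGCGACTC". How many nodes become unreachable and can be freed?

5

Walk "TGGCGACTC" from the leaf back toward the root, removing each node that no remaining word uses.
The suffix "GACTC" (5 nodes) is used only by "TGGCGACTC"; the node for "TGGC" still has the child "T", so pruning stops there.
Nodes removed: 5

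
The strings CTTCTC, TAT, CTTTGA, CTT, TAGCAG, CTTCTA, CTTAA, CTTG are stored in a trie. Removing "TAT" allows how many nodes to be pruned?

A node on "TAT"'s path can go only if nothing else ends at it or branches off below it.
The suffix "T" (1 node) is used only by "TAT"; the node for "TA" still has the child "G", so pruning stops there.
Nodes removed: 1

1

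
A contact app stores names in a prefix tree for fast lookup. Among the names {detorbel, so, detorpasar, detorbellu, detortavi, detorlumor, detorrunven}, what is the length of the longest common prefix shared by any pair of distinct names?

Equivalently: take the maximum, over all pairs, of their longest common prefix length.
"detorbel" and "detorbellu" agree on "detorbel" (8 characters) before diverging; nothing deeper is shared.
Longest shared-prefix length: 8

8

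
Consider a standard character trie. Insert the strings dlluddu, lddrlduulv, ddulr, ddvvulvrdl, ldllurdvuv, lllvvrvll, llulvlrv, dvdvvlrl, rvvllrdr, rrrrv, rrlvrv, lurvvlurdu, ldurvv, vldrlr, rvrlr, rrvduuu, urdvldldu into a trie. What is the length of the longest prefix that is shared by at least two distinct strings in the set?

The deepest shared node is where two words last agree before diverging.
e.g. "ddulr" and "ddvvulvrdl" share the prefix "dd" of length 2; no pair shares a longer one.
Longest shared-prefix length: 2

2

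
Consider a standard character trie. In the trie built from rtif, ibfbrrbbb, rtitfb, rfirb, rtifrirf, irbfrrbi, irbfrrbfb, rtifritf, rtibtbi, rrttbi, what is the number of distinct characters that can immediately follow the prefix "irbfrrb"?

Follow the path "irbfrrb" to its node, then look at its outgoing edges.
Distinct next characters after "irbfrrb": f, i.
That node has 2 child edges.

2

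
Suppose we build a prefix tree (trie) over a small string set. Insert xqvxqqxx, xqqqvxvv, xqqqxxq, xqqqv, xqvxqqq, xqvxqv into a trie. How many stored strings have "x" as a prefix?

6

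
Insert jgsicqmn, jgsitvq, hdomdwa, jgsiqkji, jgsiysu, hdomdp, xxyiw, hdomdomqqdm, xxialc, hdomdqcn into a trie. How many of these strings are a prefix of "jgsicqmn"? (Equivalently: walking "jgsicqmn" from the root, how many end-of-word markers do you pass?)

Check each prefix of "jgsicqmn" against the stored set — each match is an end-marker on the path.
Prefixes of the query that are stored words: "jgsicqmn"
Count: 1

1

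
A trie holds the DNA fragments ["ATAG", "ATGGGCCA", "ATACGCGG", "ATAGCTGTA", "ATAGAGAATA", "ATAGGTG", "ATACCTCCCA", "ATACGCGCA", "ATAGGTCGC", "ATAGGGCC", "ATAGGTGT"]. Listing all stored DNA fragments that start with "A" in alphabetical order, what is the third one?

ATACGCGG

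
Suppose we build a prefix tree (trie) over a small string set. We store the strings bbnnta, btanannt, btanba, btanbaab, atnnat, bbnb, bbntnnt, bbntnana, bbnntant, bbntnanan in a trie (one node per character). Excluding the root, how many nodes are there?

34

Insert word by word; a character creates a node only if that edge doesn't already exist:
  "bbnnta" → 6 new (b, b, n, n, t, a)
  "btanannt" → prefix "b" already present; 7 new (t, a, n, a, n, n, t)
  "btanba" → prefix "btan" already present; 2 new (b, a)
  "btanbaab" → prefix "btanba" already present; 2 new (a, b)
  "atnnat" → 6 new (a, t, n, n, a, t)
  "bbnb" → prefix "bbn" already present; 1 new (b)
  "bbntnnt" → prefix "bbn" already present; 4 new (t, n, n, t)
  "bbntnana" → prefix "bbntn" already present; 3 new (a, n, a)
  "bbnntant" → prefix "bbnnta" already present; 2 new (n, t)
  "bbntnanan" → prefix "bbntnana" already present; 1 new (n)
Total nodes = 6 + 7 + 2 + 2 + 6 + 1 + 4 + 3 + 2 + 1 = 34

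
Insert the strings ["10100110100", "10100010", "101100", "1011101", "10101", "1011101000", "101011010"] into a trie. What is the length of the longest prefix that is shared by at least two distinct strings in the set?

7

The deepest shared node is where two words last agree before diverging.
e.g. "1011101" and "1011101000" share the prefix "1011101" of length 7; no pair shares a longer one.
Longest shared-prefix length: 7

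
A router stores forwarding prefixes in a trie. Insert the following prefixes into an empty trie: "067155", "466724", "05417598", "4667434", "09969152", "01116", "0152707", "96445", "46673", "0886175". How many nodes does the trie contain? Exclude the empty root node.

For each word, the new-node count is its length minus the longest prefix already in the trie:
  "067155" → 6 new (0, 6, 7, 1, 5, 5)
  "466724" → 6 new (4, 6, 6, 7, 2, 4)
  "05417598" → prefix "0" already present; 7 new (5, 4, 1, 7, 5, 9, 8)
  "4667434" → prefix "4667" already present; 3 new (4, 3, 4)
  "09969152" → prefix "0" already present; 7 new (9, 9, 6, 9, 1, 5, 2)
  "01116" → prefix "0" already present; 4 new (1, 1, 1, 6)
  "0152707" → prefix "01" already present; 5 new (5, 2, 7, 0, 7)
  "96445" → 5 new (9, 6, 4, 4, 5)
  "46673" → prefix "4667" already present; 1 new (3)
  "0886175" → prefix "0" already present; 6 new (8, 8, 6, 1, 7, 5)
Total nodes = 6 + 6 + 7 + 3 + 7 + 4 + 5 + 5 + 1 + 6 = 50

50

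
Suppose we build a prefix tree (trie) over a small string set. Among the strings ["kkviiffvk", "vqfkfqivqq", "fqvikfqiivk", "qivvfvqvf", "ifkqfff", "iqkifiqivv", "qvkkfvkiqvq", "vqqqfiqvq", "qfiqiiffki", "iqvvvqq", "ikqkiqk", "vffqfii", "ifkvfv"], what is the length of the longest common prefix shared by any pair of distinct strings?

3

Equivalently: take the maximum, over all pairs, of their longest common prefix length.
"ifkqfff" and "ifkvfv" agree on "ifk" (3 characters) before diverging; nothing deeper is shared.
Longest shared-prefix length: 3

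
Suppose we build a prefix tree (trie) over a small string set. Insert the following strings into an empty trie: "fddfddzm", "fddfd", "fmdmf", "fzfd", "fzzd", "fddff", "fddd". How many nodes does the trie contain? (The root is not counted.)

19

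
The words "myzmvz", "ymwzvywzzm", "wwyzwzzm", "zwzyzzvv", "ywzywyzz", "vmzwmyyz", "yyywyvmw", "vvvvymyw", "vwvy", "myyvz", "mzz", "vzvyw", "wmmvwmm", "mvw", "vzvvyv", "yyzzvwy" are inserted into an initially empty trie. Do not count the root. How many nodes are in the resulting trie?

89

Insert word by word; a character creates a node only if that edge doesn't already exist:
  "myzmvz" → 6 new (m, y, z, m, v, z)
  "ymwzvywzzm" → 10 new (y, m, w, z, v, y, w, z, z, m)
  "wwyzwzzm" → 8 new (w, w, y, z, w, z, z, m)
  "zwzyzzvv" → 8 new (z, w, z, y, z, z, v, v)
  "ywzywyzz" → prefix "y" already present; 7 new (w, z, y, w, y, z, z)
  "vmzwmyyz" → 8 new (v, m, z, w, m, y, y, z)
  "yyywyvmw" → prefix "y" already present; 7 new (y, y, w, y, v, m, w)
  "vvvvymyw" → prefix "v" already present; 7 new (v, v, v, y, m, y, w)
  "vwvy" → prefix "v" already present; 3 new (w, v, y)
  "myyvz" → prefix "my" already present; 3 new (y, v, z)
  "mzz" → prefix "m" already present; 2 new (z, z)
  "vzvyw" → prefix "v" already present; 4 new (z, v, y, w)
  "wmmvwmm" → prefix "w" already present; 6 new (m, m, v, w, m, m)
  "mvw" → prefix "m" already present; 2 new (v, w)
  "vzvvyv" → prefix "vzv" already present; 3 new (v, y, v)
  "yyzzvwy" → prefix "yy" already present; 5 new (z, z, v, w, y)
Total nodes = 6 + 10 + 8 + 8 + 7 + 8 + 7 + 7 + 3 + 3 + 2 + 4 + 6 + 2 + 3 + 5 = 89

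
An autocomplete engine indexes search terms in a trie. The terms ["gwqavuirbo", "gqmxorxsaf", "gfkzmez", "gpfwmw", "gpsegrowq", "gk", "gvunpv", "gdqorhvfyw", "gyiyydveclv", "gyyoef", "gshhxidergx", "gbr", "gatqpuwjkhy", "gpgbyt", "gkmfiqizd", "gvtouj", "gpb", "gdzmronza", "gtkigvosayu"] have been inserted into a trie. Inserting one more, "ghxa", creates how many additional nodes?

3

"g" is already a path in the trie; the remaining "hxa" must be added.
New nodes needed: |"ghxa"| − 1 = 4 − 1 = 3.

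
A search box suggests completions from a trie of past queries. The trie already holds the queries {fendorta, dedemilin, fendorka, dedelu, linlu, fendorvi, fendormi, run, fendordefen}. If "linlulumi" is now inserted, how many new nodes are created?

4

The longest prefix of "linlulumi" already in the trie is "linlu" (length 5).
New nodes needed: |"linlulumi"| − 5 = 9 − 5 = 4.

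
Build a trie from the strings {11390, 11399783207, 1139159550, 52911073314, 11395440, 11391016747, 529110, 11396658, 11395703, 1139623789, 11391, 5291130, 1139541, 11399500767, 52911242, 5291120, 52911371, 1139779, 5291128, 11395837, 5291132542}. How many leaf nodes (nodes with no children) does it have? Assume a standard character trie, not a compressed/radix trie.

19

A leaf is a node with no children — equivalently, the end of a word that is not a proper prefix of any other stored word.
Those words: "11390", "11391016747", "1139159550", "1139541", "11395440", "11395703", "11395837", "1139623789", "11396658", "1139779", "11399500767", "11399783207", "52911073314", "5291120", "52911242", "5291128", "5291130", "5291132542", "52911371"
Leaf count: 19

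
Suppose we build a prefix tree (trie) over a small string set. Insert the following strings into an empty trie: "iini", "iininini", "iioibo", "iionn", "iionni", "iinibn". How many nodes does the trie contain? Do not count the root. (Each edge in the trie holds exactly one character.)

17

Trie structure (* marks end of a word):
(root)
└─ i
   └─ i
      ├─ n
      │  └─ i *
      │     ├─ b
      │     │  └─ n *
      │     └─ n
      │        └─ i
      │           └─ n
      │              └─ i *
      └─ o
         ├─ i
         │  └─ b
         │     └─ o *
         └─ n
            └─ n *
               └─ i *
Counting every labelled node above: 17.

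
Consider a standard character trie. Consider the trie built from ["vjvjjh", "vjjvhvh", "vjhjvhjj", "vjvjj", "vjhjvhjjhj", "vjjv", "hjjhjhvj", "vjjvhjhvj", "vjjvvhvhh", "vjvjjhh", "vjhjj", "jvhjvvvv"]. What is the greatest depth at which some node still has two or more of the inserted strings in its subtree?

8

The deepest shared node is where two words last agree before diverging.
"vjhjvhjj" and "vjhjvhjjhj" agree on "vjhjvhjj" (8 characters) before diverging; nothing deeper is shared.
Longest shared-prefix length: 8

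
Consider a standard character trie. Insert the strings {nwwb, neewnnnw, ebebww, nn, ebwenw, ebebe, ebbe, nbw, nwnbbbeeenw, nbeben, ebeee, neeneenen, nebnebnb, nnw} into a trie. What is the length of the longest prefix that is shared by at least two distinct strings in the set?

4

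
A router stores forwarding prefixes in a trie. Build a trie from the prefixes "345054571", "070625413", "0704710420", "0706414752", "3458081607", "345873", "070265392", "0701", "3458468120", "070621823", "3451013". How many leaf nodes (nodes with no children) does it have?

Leaves are exactly the stored words that no other stored word extends.
Those words: "0701", "070265392", "0704710420", "070621823", "070625413", "0706414752", "345054571", "3451013", "3458081607", "3458468120", "345873"
Leaf count: 11

11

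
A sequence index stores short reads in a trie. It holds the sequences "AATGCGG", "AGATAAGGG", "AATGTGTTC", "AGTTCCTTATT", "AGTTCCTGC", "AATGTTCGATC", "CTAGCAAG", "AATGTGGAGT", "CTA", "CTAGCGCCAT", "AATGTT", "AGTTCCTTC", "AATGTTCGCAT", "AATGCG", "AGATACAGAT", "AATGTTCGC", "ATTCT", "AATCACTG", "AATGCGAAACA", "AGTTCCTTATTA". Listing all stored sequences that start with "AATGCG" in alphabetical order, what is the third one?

AATGCGG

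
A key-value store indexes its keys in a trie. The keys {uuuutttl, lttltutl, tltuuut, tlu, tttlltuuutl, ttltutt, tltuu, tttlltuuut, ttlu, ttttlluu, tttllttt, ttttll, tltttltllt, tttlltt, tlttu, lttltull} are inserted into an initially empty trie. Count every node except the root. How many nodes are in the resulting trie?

57

For each word, the new-node count is its length minus the longest prefix already in the trie:
  "uuuutttl" → 8 new (u, u, u, u, t, t, t, l)
  "lttltutl" → 8 new (l, t, t, l, t, u, t, l)
  "tltuuut" → 7 new (t, l, t, u, u, u, t)
  "tlu" → prefix "tl" already present; 1 new (u)
  "tttlltuuutl" → prefix "t" already present; 10 new (t, t, l, l, t, u, u, u, t, l)
  "ttltutt" → prefix "tt" already present; 5 new (l, t, u, t, t)
  "tltuu" → prefix "tltuu" already present; 0 new (none)
  "tttlltuuut" → prefix "tttlltuuut" already present; 0 new (none)
  "ttlu" → prefix "ttl" already present; 1 new (u)
  "ttttlluu" → prefix "ttt" already present; 5 new (t, l, l, u, u)
  "tttllttt" → prefix "tttllt" already present; 2 new (t, t)
  "ttttll" → prefix "ttttll" already present; 0 new (none)
  "tltttltllt" → prefix "tlt" already present; 7 new (t, t, l, t, l, l, t)
  "tttlltt" → prefix "tttlltt" already present; 0 new (none)
  "tlttu" → prefix "tltt" already present; 1 new (u)
  "lttltull" → prefix "lttltu" already present; 2 new (l, l)
Total nodes = 8 + 8 + 7 + 1 + 10 + 5 + 0 + 0 + 1 + 5 + 2 + 0 + 7 + 0 + 1 + 2 = 57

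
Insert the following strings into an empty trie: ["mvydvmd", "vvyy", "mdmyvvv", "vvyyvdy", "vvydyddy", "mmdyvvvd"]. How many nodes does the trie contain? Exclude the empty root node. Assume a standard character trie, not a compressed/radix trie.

32

Count nodes per top-level branch (shared prefixes stored once):
  'm'-branch (mdmyvvv, mmdyvvvd, mvydvmd): 20 nodes
  'v'-branch (vvydyddy, vvyy, vvyyvdy): 12 nodes
Sum: 32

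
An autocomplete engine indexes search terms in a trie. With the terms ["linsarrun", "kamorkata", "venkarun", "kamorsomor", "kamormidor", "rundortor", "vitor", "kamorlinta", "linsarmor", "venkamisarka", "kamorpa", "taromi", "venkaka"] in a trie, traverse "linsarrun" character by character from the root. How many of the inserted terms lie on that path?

Traverse "linsarrun" character by character; count nodes along the way that are marked as word ends.
Prefixes of the query that are stored words: "linsarrun"
Count: 1

1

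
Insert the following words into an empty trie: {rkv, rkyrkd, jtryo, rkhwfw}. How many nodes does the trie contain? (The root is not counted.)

Trie structure (* marks end of a word):
(root)
├─ j
│  └─ t
│     └─ r
│        └─ y
│           └─ o *
└─ r
   └─ k
      ├─ h
      │  └─ w
      │     └─ f
      │        └─ w *
      ├─ v *
      └─ y
         └─ r
            └─ k
               └─ d *
Counting every labelled node above: 16.

16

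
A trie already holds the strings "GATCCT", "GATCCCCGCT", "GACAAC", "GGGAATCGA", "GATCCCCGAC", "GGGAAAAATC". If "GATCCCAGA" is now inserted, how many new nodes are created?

3

Walking "GATCCCAGA" from the root, the first 6 characters ("GATCCC") follow existing edges; "A" is the first miss.
So 9 − 6 = 3 new nodes.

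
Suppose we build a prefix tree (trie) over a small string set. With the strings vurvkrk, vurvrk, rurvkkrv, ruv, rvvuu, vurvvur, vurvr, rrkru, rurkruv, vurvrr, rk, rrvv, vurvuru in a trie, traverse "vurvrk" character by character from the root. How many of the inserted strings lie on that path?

2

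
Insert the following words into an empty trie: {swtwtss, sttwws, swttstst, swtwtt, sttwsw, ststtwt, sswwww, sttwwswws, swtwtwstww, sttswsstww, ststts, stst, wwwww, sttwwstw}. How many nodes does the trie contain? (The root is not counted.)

53

Count nodes per top-level branch (shared prefixes stored once):
  's'-branch (sswwww, stst, ststts, ststtwt, sttswsstww, sttwsw, sttwws, sttwwstw, sttwwswws, swttstst, swtwtss, swtwtt, swtwtwstww): 48 nodes
  'w'-branch (wwwww): 5 nodes
Sum: 53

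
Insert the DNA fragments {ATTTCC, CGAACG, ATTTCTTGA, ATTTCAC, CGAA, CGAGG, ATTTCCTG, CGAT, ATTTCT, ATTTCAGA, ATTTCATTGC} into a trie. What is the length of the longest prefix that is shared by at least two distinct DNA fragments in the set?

6

Equivalently: take the maximum, over all pairs, of their longest common prefix length.
"ATTTCAC" and "ATTTCAGA" agree on "ATTTCA" (6 characters) before diverging; nothing deeper is shared.
Longest shared-prefix length: 6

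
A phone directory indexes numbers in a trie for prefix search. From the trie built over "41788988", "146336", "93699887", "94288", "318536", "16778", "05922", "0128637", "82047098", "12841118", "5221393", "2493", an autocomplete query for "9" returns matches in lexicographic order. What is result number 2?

94288

DFS of the "9" subtree visits, in order: "93699887", "94288"
The 2nd is 94288.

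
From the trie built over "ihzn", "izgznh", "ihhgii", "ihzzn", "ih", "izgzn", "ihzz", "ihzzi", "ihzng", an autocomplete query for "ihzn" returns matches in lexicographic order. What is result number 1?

DFS of the "ihzn" subtree visits, in order: "ihzn", "ihzng"
Position 1: ihzn

ihzn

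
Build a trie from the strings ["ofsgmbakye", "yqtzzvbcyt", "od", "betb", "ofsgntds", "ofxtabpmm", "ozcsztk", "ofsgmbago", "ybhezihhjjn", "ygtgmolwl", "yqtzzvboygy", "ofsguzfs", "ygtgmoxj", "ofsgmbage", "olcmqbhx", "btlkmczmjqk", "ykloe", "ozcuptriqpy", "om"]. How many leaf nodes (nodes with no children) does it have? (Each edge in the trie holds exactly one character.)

19

Leaves are exactly the stored words that no other stored word extends.
Those words: "betb", "btlkmczmjqk", "od", "ofsgmbage", "ofsgmbago", "ofsgmbakye", "ofsgntds", "ofsguzfs", "ofxtabpmm", "olcmqbhx", "om", "ozcsztk", "ozcuptriqpy", "ybhezihhjjn", "ygtgmolwl", "ygtgmoxj", "ykloe", "yqtzzvbcyt", "yqtzzvboygy"
Leaf count: 19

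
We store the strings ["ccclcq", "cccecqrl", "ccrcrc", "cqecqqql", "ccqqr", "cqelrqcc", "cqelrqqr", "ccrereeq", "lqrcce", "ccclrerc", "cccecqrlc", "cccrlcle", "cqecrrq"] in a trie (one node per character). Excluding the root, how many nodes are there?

56

Trace insertions, counting only characters that open a new branch:
  "ccclcq" → 6 new (c, c, c, l, c, q)
  "cccecqrl" → prefix "ccc" already present; 5 new (e, c, q, r, l)
  "ccrcrc" → prefix "cc" already present; 4 new (r, c, r, c)
  "cqecqqql" → prefix "c" already present; 7 new (q, e, c, q, q, q, l)
  "ccqqr" → prefix "cc" already present; 3 new (q, q, r)
  "cqelrqcc" → prefix "cqe" already present; 5 new (l, r, q, c, c)
  "cqelrqqr" → prefix "cqelrq" already present; 2 new (q, r)
  "ccrereeq" → prefix "ccr" already present; 5 new (e, r, e, e, q)
  "lqrcce" → 6 new (l, q, r, c, c, e)
  "ccclrerc" → prefix "cccl" already present; 4 new (r, e, r, c)
  "cccecqrlc" → prefix "cccecqrl" already present; 1 new (c)
  "cccrlcle" → prefix "ccc" already present; 5 new (r, l, c, l, e)
  "cqecrrq" → prefix "cqec" already present; 3 new (r, r, q)
Total nodes = 6 + 5 + 4 + 7 + 3 + 5 + 2 + 5 + 6 + 4 + 1 + 5 + 3 = 56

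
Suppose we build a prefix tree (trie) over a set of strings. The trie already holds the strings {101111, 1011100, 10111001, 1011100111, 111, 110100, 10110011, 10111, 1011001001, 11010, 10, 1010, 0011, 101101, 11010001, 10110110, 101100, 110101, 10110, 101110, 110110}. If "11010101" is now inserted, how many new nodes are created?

The longest prefix of "11010101" already in the trie is "110101" (length 6).
So 8 − 6 = 2 new nodes.

2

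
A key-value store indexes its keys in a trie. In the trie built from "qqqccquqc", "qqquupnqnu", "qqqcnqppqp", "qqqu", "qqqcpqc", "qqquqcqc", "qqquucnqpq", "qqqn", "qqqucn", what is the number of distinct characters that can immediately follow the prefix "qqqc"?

Follow the path "qqqc" to its node, then look at its outgoing edges.
Characters that immediately follow "qqqc" among the stored strings: {c, n, p}.
That node has 3 child edges.

3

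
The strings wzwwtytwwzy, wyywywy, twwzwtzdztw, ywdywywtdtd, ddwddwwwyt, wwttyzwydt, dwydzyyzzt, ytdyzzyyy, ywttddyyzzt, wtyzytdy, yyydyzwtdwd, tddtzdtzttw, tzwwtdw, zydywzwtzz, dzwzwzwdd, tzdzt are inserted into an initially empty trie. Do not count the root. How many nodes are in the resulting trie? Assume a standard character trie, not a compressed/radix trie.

138

Count nodes per top-level branch (shared prefixes stored once):
  'd'-branch (ddwddwwwyt, dwydzyyzzt, dzwzwzwdd): 27 nodes
  't'-branch (tddtzdtzttw, twwzwtzdztw, tzdzt, tzwwtdw): 30 nodes
  'w'-branch (wtyzytdy, wwttyzwydt, wyywywy, wzwwtytwwzy): 33 nodes
  'y'-branch (ytdyzzyyy, ywdywywtdtd, ywttddyyzzt, yyydyzwtdwd): 38 nodes
  'z'-branch (zydywzwtzz): 10 nodes
Sum: 138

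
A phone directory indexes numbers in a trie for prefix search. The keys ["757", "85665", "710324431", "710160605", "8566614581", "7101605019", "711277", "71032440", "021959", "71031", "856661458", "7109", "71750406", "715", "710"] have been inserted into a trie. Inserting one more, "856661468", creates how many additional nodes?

2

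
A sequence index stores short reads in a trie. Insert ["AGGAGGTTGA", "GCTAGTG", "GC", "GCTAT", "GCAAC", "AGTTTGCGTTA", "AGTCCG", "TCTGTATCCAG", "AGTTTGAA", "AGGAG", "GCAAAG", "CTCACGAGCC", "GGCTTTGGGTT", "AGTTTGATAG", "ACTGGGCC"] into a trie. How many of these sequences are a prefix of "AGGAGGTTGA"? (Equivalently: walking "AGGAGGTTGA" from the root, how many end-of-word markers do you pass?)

Walk "AGGAGGTTGA" from the root; an end-of-word marker is hit whenever a stored word is a prefix of "AGGAGGTTGA".
Prefixes of the query that are stored words: "AGGAG", "AGGAGGTTGA"
Count: 2

2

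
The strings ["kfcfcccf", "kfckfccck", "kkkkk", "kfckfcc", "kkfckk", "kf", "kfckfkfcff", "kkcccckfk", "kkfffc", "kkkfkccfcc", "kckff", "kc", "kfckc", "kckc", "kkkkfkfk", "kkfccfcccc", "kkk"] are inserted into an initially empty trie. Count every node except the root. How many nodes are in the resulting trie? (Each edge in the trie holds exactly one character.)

Count nodes per top-level branch (shared prefixes stored once):
  'k'-branch (kc, kckc, kckff, kf, kfcfcccf, kfckc, kfckfcc, kfckfccck, kfckfkfcff, kkcccckfk, kkfccfcccc, kkfckk, kkfffc, kkk, kkkfkccfcc, kkkkfkfk, kkkkk): 60 nodes
Sum: 60

60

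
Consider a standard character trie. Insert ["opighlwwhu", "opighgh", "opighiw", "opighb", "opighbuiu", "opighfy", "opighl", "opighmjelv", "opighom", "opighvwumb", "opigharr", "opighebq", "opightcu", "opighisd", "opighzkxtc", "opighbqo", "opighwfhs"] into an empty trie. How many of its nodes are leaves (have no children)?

15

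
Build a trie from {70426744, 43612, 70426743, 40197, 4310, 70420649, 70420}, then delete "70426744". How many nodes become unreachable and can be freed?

1

Walk "70426744" from the leaf back toward the root, removing each node that no remaining word uses.
The suffix "4" (1 node) is used only by "70426744"; the node for "7042674" still has the child "3", so pruning stops there.
Nodes removed: 1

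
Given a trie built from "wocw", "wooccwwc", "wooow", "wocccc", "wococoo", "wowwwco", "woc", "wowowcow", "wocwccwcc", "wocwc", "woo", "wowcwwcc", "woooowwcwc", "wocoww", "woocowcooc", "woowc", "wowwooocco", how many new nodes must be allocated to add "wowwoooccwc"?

The longest prefix of "wowwoooccwc" already in the trie is "wowwooocc" (length 9).
So 11 − 9 = 2 new nodes.

2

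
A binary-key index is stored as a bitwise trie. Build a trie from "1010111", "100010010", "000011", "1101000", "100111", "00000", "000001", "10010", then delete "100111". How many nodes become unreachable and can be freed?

After clearing the end-marker at "100111", prune upward until reaching a node still needed by another word.
The suffix "11" (2 nodes) is used only by "100111"; the node for "1001" still has the child "0", so pruning stops there.
Nodes removed: 2

2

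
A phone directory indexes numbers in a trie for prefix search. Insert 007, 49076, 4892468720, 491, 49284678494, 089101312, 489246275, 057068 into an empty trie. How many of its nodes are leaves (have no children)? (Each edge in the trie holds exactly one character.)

8

A leaf is a node with no children — equivalently, the end of a word that is not a proper prefix of any other stored word.
Those words: "007", "057068", "089101312", "489246275", "4892468720", "49076", "491", "49284678494"
Leaf count: 8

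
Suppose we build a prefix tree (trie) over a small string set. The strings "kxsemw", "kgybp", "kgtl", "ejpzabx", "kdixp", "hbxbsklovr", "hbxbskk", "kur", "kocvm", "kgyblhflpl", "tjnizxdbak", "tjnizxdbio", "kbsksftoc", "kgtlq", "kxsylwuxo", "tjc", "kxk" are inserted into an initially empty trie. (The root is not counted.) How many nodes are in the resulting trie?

Trace insertions, counting only characters that open a new branch:
  "kxsemw" → 6 new (k, x, s, e, m, w)
  "kgybp" → prefix "k" already present; 4 new (g, y, b, p)
  "kgtl" → prefix "kg" already present; 2 new (t, l)
  "ejpzabx" → 7 new (e, j, p, z, a, b, x)
  "kdixp" → prefix "k" already present; 4 new (d, i, x, p)
  "hbxbsklovr" → 10 new (h, b, x, b, s, k, l, o, v, r)
  "hbxbskk" → prefix "hbxbsk" already present; 1 new (k)
  "kur" → prefix "k" already present; 2 new (u, r)
  "kocvm" → prefix "k" already present; 4 new (o, c, v, m)
  "kgyblhflpl" → prefix "kgyb" already present; 6 new (l, h, f, l, p, l)
  "tjnizxdbak" → 10 new (t, j, n, i, z, x, d, b, a, k)
  "tjnizxdbio" → prefix "tjnizxdb" already present; 2 new (i, o)
  "kbsksftoc" → prefix "k" already present; 8 new (b, s, k, s, f, t, o, c)
  "kgtlq" → prefix "kgtl" already present; 1 new (q)
  "kxsylwuxo" → prefix "kxs" already present; 6 new (y, l, w, u, x, o)
  "tjc" → prefix "tj" already present; 1 new (c)
  "kxk" → prefix "kx" already present; 1 new (k)
Total nodes = 6 + 4 + 2 + 7 + 4 + 10 + 1 + 2 + 4 + 6 + 10 + 2 + 8 + 1 + 6 + 1 + 1 = 75

75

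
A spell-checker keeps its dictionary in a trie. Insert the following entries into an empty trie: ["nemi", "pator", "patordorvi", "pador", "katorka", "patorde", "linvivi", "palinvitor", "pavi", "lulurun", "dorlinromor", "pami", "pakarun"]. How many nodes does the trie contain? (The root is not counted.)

For each word, the new-node count is its length minus the longest prefix already in the trie:
  "nemi" → 4 new (n, e, m, i)
  "pator" → 5 new (p, a, t, o, r)
  "patordorvi" → prefix "pator" already present; 5 new (d, o, r, v, i)
  "pador" → prefix "pa" already present; 3 new (d, o, r)
  "katorka" → 7 new (k, a, t, o, r, k, a)
  "patorde" → prefix "patord" already present; 1 new (e)
  "linvivi" → 7 new (l, i, n, v, i, v, i)
  "palinvitor" → prefix "pa" already present; 8 new (l, i, n, v, i, t, o, r)
  "pavi" → prefix "pa" already present; 2 new (v, i)
  "lulurun" → prefix "l" already present; 6 new (u, l, u, r, u, n)
  "dorlinromor" → 11 new (d, o, r, l, i, n, r, o, m, o, r)
  "pami" → prefix "pa" already present; 2 new (m, i)
  "pakarun" → prefix "pa" already present; 5 new (k, a, r, u, n)
Total nodes = 4 + 5 + 5 + 3 + 7 + 1 + 7 + 8 + 2 + 6 + 11 + 2 + 5 = 66

66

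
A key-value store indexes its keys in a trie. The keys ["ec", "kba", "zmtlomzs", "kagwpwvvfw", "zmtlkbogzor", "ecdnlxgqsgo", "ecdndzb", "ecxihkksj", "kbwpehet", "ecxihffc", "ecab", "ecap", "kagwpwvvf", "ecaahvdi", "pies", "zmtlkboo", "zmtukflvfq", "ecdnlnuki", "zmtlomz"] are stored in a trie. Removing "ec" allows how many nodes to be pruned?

0

After clearing the end-marker at "ec", prune upward until reaching a node still needed by another word.
Every node on "ec" is still needed (e.g. by "ecdnlxgqsgo"), so nothing is freed.
Nodes removed: 0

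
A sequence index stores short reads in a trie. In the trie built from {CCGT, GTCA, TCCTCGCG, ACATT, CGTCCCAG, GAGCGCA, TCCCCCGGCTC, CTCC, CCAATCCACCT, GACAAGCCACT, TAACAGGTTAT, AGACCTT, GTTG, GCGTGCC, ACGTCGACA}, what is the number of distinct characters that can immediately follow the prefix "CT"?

The children of the "CT" node are the distinct next characters among strings starting with "CT".
Distinct next characters after "CT": C.
That node has 1 child edge.

1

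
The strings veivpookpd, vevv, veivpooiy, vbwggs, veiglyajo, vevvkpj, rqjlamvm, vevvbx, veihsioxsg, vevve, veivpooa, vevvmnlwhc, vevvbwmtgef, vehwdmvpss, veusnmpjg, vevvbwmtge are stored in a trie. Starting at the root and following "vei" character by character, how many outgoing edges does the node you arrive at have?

Walk "vei" from the root, arriving at one node.
Distinct next characters after "vei": g, h, v.
That node has 3 child edges.

3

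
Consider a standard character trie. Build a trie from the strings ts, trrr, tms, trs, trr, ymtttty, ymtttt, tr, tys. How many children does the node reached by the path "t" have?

4

Walk "t" from the root, arriving at one node.
Characters that immediately follow "t" among the stored strings: {m, r, s, y}.
That node has 4 child edges.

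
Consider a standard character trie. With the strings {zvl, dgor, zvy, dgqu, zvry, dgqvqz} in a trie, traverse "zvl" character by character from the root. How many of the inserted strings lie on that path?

1

Traverse "zvl" character by character; count nodes along the way that are marked as word ends.
Prefixes of the query that are stored words: "zvl"
Count: 1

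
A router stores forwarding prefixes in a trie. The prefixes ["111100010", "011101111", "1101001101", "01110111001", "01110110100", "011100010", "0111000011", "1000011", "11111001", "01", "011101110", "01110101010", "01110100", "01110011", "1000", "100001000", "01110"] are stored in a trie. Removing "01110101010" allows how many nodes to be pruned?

4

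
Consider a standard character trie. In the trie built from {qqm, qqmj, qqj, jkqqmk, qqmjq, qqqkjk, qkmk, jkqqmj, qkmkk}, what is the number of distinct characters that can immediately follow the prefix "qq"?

Follow the path "qq" to its node, then look at its outgoing edges.
Characters that immediately follow "qq" among the stored strings: {j, m, q}.
That node has 3 child edges.

3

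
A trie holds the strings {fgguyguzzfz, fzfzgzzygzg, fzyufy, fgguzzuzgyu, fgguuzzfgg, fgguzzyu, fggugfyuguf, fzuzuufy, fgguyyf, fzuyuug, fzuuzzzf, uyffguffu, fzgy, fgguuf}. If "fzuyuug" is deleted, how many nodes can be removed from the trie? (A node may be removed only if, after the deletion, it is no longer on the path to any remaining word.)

4

After clearing the end-marker at "fzuyuug", prune upward until reaching a node still needed by another word.
The suffix "yuug" (4 nodes) is used only by "fzuyuug"; the node for "fzu" still has the child "z", so pruning stops there.
Nodes removed: 4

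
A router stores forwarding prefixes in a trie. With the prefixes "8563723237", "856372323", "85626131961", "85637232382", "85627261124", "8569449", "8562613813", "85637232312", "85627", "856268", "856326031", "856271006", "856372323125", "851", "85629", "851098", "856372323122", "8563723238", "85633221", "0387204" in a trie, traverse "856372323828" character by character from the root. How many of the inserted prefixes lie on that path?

Traverse "856372323828" character by character; count nodes along the way that are marked as word ends.
Prefixes of the query that are stored words: "856372323", "8563723238", "85637232382"
Count: 3

3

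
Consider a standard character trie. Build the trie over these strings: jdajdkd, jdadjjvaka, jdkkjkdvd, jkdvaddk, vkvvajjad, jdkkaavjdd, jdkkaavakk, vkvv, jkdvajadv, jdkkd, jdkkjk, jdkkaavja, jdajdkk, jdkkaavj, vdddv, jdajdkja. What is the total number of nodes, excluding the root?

For each word, the new-node count is its length minus the longest prefix already in the trie:
  "jdajdkd" → 7 new (j, d, a, j, d, k, d)
  "jdadjjvaka" → prefix "jda" already present; 7 new (d, j, j, v, a, k, a)
  "jdkkjkdvd" → prefix "jd" already present; 7 new (k, k, j, k, d, v, d)
  "jkdvaddk" → prefix "j" already present; 7 new (k, d, v, a, d, d, k)
  "vkvvajjad" → 9 new (v, k, v, v, a, j, j, a, d)
  "jdkkaavjdd" → prefix "jdkk" already present; 6 new (a, a, v, j, d, d)
  "jdkkaavakk" → prefix "jdkkaav" already present; 3 new (a, k, k)
  "vkvv" → prefix "vkvv" already present; 0 new (none)
  "jkdvajadv" → prefix "jkdva" already present; 4 new (j, a, d, v)
  "jdkkd" → prefix "jdkk" already present; 1 new (d)
  "jdkkjk" → prefix "jdkkjk" already present; 0 new (none)
  "jdkkaavja" → prefix "jdkkaavj" already present; 1 new (a)
  "jdajdkk" → prefix "jdajdk" already present; 1 new (k)
  "jdkkaavj" → prefix "jdkkaavj" already present; 0 new (none)
  "vdddv" → prefix "v" already present; 4 new (d, d, d, v)
  "jdajdkja" → prefix "jdajdk" already present; 2 new (j, a)
Total nodes = 7 + 7 + 7 + 7 + 9 + 6 + 3 + 0 + 4 + 1 + 0 + 1 + 1 + 0 + 4 + 2 = 59

59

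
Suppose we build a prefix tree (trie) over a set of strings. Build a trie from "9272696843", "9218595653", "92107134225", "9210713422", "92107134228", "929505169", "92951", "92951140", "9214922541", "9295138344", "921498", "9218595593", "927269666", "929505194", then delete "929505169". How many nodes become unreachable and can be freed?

2

A node on "929505169"'s path can go only if nothing else ends at it or branches off below it.
The suffix "69" (2 nodes) is used only by "929505169"; the node for "9295051" still has the child "9", so pruning stops there.
Nodes removed: 2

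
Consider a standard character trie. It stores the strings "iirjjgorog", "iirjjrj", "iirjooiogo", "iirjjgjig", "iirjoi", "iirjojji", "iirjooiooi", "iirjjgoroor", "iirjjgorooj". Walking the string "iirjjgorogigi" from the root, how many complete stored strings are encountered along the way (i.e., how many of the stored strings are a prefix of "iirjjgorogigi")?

Check each prefix of "iirjjgorogigi" against the stored set — each match is an end-marker on the path.
Prefixes of the query that are stored words: "iirjjgorog"
Count: 1

1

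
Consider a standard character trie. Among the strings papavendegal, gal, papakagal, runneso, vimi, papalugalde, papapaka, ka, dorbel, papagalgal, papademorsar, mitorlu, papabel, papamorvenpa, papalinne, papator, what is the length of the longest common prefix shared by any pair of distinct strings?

Equivalently: take the maximum, over all pairs, of their longest common prefix length.
e.g. "papalinne" and "papalugalde" share the prefix "papal" of length 5; no pair shares a longer one.
Longest shared-prefix length: 5

5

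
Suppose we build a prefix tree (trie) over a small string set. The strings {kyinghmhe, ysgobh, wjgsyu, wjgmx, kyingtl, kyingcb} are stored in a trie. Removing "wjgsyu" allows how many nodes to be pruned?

3

A node on "wjgsyu"'s path can go only if nothing else ends at it or branches off below it.
The suffix "syu" (3 nodes) is used only by "wjgsyu"; the node for "wjg" still has the child "m", so pruning stops there.
Nodes removed: 3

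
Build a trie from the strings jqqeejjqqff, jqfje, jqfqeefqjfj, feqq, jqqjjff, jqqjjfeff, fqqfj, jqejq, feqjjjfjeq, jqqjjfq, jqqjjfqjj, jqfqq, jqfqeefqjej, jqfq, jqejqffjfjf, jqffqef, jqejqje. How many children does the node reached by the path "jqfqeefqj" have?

2

Walk "jqfqeefqj" from the root, arriving at one node.
Distinct next characters after "jqfqeefqj": e, f.
That node has 2 child edges.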